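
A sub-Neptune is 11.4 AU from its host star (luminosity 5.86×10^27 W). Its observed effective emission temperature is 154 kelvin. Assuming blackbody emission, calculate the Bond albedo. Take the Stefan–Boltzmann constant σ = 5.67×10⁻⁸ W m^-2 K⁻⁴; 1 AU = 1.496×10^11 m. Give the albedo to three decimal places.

Orbital distance: d = 11.4 AU = 1.705×10^12 m.
Spreading L over a sphere of radius d: S = 5.86×10^27/(4π·1.71×10^12²) = 160.3 W m^-2.
Energy balance: S(1−α)/4 = σT⁴, so 1−α = 4σT⁴/S.
σT⁴ = 31.89 W m^-2, so 4σT⁴ = 127.6 W m^-2.
Hence α = 1 − 127.6/160.3 = 0.2044.

0.204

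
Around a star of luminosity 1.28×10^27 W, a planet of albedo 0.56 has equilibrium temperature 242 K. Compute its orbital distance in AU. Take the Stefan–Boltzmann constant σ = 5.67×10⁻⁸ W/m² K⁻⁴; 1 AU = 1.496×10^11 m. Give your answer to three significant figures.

Energy balance gives S = 4σT⁴/(1−α) = 1768 W/m².
From L = 4πd²S, d = √(1.28×10^27/(4π·1768)) = 2.400×10^11 m = 1.605 AU.

1.60 AU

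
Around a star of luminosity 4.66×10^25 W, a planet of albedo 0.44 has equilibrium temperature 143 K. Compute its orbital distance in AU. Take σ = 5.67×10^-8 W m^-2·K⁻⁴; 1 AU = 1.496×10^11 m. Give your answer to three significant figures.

0.989 AU

The flux needed for this T is 4σT⁴/(1−0.44) = 169.4 W m^-2.
From L = 4πd²S, d = √(4.66×10^25/(4π·169.4)) = 1.480×10^11 m = 0.9891 AU.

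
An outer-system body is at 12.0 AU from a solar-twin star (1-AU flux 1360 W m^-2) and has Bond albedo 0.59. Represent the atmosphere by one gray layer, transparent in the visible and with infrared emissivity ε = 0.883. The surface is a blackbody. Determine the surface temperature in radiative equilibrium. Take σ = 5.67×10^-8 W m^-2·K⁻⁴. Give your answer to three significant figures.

74.4 kelvin

Irradiance scales as 1/d², so S = 1360 W m^-2 × (1/12.0)² = 9.444 W m^-2.
Effective emission temperature (TOA balance): σT_e⁴ = S(1−α)/4 = 0.9681 W m^-2 → T_e = 64.28 K.
Surface balance with a leaky layer gives σT_s⁴ = σT_e⁴·2/(2−ε), so T_s = T_e·[2/(2−0.883)]^(1/4) = 74.36 K.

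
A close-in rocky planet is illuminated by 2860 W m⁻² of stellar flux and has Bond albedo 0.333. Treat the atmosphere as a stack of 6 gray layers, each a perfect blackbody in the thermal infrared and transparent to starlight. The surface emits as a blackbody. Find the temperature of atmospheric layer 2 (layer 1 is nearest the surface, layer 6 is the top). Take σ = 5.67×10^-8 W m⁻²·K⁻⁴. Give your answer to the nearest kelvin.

453 K

Top-of-atmosphere balance: σT_e⁴ = S(1−α)/4 = 476.9 W m⁻² → T_e = 302.8 K.
The net upward flux σT_e⁴ is constant between every pair of levels, so T_k⁴ = (N+1−k)T_e⁴.
T_2 = (5)^(1/4)·302.8 = 452.9 K.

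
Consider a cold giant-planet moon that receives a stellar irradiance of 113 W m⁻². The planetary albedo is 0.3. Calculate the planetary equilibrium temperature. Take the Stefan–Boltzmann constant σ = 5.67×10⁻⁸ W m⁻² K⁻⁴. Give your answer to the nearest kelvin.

Absorbed flux (global mean): S(1−α)/4 = 113.0·0.7/4 = 19.77 W m⁻².
In equilibrium σT⁴ equals this, so T = 136.7 K.

137 kelvin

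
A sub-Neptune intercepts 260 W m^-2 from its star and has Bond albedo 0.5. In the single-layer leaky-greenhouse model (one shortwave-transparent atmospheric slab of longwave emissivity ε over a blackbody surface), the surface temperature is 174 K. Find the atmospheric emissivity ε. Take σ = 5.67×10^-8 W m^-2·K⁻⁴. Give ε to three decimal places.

TOA balance gives T_e = 154.7 K.
Inverting T_s⁴ = 2T_e⁴/(2−ε): (T_e/T_s)⁴ = 0.6253, so ε = 2(1 − 0.6253) = 0.7494.

0.749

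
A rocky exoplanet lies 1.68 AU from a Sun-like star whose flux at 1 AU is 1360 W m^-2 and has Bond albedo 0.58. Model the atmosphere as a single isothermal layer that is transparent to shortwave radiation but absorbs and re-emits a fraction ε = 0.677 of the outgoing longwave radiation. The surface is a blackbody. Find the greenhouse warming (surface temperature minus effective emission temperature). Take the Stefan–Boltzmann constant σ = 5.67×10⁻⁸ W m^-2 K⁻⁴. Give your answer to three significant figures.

Irradiance scales as 1/d², so S = 1360 W m^-2 × (1/1.68)² = 481.9 W m^-2.
At the top of the atmosphere, σT_e⁴ = S(1−α)/4 = 50.60 W m^-2, giving T_e = 172.8 K.
For a single slab of emissivity ε, T_s⁴ = 2T_e⁴/(2−ε); thus T_s = 172.8·(1.512)^(1/4) = 191.6 K.
The atmosphere warms the surface by 18.81 K.

18.8 K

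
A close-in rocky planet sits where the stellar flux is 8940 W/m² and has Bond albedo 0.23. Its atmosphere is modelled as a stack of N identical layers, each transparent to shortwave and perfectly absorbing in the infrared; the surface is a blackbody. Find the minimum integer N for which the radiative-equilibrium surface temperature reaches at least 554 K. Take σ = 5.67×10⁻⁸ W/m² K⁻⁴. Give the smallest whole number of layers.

3

The effective emission temperature is T_e = [S(1−α)/(4σ)]^¼ = 417.4 K.
T_s = (N+1)^(1/4)·T_e ≥ 554 K requires N+1 ≥ (T_s/T_e)⁴ = (554/417.4)⁴ = 3.104.
The minimum whole number is N = 3.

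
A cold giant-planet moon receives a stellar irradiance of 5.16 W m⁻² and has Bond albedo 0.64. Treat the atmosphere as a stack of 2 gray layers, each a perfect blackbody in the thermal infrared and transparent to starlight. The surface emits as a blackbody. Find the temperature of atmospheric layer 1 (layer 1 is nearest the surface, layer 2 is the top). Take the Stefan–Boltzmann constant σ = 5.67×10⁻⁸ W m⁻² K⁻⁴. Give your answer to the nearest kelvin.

64 kelvin

The effective emission temperature is T_e = [S(1−α)/(4σ)]^¼ = 53.50 K.
Each opaque layer satisfies 2T_j⁴ = T_{j−1}⁴ + T_{j+1}⁴, giving T_k⁴ = (N+1−k)T_e⁴.
T_1 = (2)^(1/4)·53.50 = 63.62 K.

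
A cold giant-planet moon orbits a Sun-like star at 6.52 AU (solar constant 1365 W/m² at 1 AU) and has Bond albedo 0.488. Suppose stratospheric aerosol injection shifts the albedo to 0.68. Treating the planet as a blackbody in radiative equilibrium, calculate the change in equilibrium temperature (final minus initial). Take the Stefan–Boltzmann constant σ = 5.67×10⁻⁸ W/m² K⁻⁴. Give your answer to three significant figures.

Flux at the orbit: S = 1365/(6.52)² = 32.11 W/m².
With α = 0.488, T₁ = 92.27 K.
With α = 0.68, T₂ = 82.04 K.
ΔT = T₂ − T₁ = -10.23 K.

-10.2 kelvin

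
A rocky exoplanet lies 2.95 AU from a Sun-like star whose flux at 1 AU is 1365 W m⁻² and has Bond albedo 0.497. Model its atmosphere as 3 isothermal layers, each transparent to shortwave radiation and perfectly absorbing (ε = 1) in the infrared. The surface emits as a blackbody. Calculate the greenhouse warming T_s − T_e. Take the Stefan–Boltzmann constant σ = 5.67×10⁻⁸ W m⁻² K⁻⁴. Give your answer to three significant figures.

Flux at the orbit: S = 1365/(2.95)² = 156.9 W m⁻².
The effective emission temperature is T_e = [S(1−α)/(4σ)]^¼ = 136.6 K.
Surface: T_s = (4)^¼·T_e = 193.1 K.
Warming: T_s − T_e = 56.57 K.

56.6 kelvin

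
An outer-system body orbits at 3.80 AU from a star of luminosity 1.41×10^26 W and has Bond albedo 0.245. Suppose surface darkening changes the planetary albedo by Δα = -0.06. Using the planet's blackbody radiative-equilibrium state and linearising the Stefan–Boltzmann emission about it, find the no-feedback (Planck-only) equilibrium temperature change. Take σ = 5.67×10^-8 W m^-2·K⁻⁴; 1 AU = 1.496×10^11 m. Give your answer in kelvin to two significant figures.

d = 3.80 × 1.496×10^11 m = 5.685×10^11 m.
Flux at the orbit: S = L/(4πd²) = 1.41×10^26/(4π·(5.68×10^11)²) = 34.72 W m^-2.
Unperturbed T_e = [34.72·(1−0.245)/(4σ)]^¼ = 103.7 K.
TOA radiative forcing: ΔF = −S·Δα/4 = −34.72·(-0.06)/4 = 0.5208 W m^-2.
Planck response: λ_P = 4σT_e³ = 4·5.67×10⁻⁸·(103.7)³ = 0.2528 W m^-2/K.
Hence the no-feedback warming is ΔF/(4σT_e³) = 2.06 K.

2.1 kelvin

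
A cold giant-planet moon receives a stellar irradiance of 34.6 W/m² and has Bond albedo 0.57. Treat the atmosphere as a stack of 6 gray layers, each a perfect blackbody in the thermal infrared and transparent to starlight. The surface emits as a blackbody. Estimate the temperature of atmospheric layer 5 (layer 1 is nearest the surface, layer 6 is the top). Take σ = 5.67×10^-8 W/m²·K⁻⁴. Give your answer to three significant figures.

107 K

The effective emission temperature is T_e = [S(1−α)/(4σ)]^¼ = 90.00 K.
In the N-layer model, layer k (counted from the surface) has T_k = (N+1−k)^(1/4)·T_e.
T_5 = (2)^(1/4)·90.00 = 107.0 K.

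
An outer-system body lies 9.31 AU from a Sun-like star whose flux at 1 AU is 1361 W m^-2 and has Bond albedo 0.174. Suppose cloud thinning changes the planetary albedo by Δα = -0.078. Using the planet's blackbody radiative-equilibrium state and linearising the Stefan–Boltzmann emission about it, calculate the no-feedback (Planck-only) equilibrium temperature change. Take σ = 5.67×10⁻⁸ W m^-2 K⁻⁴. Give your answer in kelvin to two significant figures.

Irradiance scales as 1/d², so S = 1361 W m^-2 × (1/9.31)² = 15.70 W m^-2.
The baseline emission temperature is T_e = 86.96 K.
TOA radiative forcing: ΔF = −S·Δα/4 = −15.70·(-0.078)/4 = 0.3062 W m^-2.
The Planck feedback parameter is 4σT_e³ = 0.1491 W m^-2/K.
ΔT₀ = ΔF/λ_P = 0.3062/0.1491 = 2.05 K.

2.1 K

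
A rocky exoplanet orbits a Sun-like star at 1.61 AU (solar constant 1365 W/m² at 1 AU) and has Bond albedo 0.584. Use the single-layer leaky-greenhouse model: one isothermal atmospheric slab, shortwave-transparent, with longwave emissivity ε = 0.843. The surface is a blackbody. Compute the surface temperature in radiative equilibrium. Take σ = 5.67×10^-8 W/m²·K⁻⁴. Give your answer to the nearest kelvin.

Flux at the orbit: S = 1365/(1.61)² = 526.6 W/m².
At the top of the atmosphere, σT_e⁴ = S(1−α)/4 = 54.77 W/m², giving T_e = 176.3 K.
The surface balance (absorbed SW + ε·downward IR = σT_s⁴) with T_a⁴ = T_s⁴/2 reduces to T_s = T_e·[2/(2−ε)]^¼ = 202.1 K.

202 kelvin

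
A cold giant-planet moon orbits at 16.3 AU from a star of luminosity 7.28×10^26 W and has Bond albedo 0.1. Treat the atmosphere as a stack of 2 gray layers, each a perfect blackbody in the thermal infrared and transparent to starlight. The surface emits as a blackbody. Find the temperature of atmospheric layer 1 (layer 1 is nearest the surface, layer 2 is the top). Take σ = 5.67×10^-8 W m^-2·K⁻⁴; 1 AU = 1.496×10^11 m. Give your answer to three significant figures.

d = 16.3 × 1.496×10^11 m = 2.438×10^12 m.
Flux at the orbit: S = L/(4πd²) = 7.28×10^26/(4π·(2.44×10^12)²) = 9.743 W m^-2.
OLR = S(1−α)/4 = 2.192 W m^-2; the top layer radiates at T_e = 78.85 K.
In the N-layer model, layer k (counted from the surface) has T_k = (N+1−k)^(1/4)·T_e.
T_1 = (2)^(1/4)·78.85 = 93.77 K.

93.8 K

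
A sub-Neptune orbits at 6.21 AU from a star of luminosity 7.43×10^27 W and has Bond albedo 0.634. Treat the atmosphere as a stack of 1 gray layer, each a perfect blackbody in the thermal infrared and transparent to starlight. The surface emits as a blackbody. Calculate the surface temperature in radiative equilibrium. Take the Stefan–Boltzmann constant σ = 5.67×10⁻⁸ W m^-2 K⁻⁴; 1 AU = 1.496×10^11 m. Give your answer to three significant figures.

d = 6.21 × 1.496×10^11 m = 9.290×10^11 m.
S = L/(4πd²) = 685.1 W m^-2.
The effective emission temperature is T_e = [S(1−α)/(4σ)]^¼ = 182.3 K.
Layer-by-layer balance gives σT_s⁴ = (N+1)σT_e⁴, so T_s = 2^¼·182.3 = 216.8 K.

217 K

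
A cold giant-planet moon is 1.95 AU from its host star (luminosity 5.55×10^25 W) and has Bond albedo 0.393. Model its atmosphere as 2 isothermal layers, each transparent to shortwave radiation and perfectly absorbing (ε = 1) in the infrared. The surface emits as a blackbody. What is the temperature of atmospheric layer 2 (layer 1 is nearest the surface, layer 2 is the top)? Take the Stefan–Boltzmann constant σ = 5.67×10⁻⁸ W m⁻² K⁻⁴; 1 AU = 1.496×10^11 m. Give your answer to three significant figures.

109 kelvin

Orbital distance: d = 1.95 AU = 2.917×10^11 m.
Spreading L over a sphere of radius d: S = 5.55×10^25/(4π·2.92×10^11²) = 51.90 W m⁻².
OLR = S(1−α)/4 = 7.876 W m⁻²; the top layer radiates at T_e = 108.6 K.
In the N-layer model, layer k (counted from the surface) has T_k = (N+1−k)^(1/4)·T_e.
With k = 2: T_2 = (2+1−2)^¼·108.6 K = 108.6 K.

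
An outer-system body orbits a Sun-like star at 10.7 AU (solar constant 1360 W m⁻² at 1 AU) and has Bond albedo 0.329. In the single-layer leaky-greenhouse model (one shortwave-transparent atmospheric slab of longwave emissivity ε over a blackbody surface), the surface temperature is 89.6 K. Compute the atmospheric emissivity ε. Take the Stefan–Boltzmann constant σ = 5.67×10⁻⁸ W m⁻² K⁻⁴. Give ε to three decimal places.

Irradiance scales as 1/d², so S = 1360 W m⁻² × (1/10.7)² = 11.88 W m⁻².
Effective temperature: T_e = [S(1−α)/(4σ)]^(1/4) = 77.00 K.
Since (2−ε)/2 = (T_e/T_s)⁴ = 0.5453, ε = 0.9094.

0.909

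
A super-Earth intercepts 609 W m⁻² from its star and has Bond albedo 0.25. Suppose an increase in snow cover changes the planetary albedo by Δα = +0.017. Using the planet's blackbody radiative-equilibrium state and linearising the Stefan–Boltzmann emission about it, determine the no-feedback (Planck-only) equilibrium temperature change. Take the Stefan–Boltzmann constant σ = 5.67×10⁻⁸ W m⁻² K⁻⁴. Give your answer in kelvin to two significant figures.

Reference equilibrium: T_e = [S(1−α)/(4σ)]^(1/4) = 211.8 K.
ΔF = −(S/4)Δα = −(609.0/4)×(+0.017) = -2.588 W m⁻².
Linearising σT⁴ gives d(σT⁴)/dT = 4σT_e³ = 2.156 W m⁻² per K.
Hence the no-feedback warming is ΔF/(4σT_e³) = -1.20 K.

-1.2 K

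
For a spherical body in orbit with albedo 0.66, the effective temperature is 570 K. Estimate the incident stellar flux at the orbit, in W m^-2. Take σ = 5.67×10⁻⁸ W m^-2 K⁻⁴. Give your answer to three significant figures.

70400 W m^-2

Invert the energy balance for S: S = 4σT⁴/(1−α).
The emitted flux is σT⁴ = 5985 W m^-2.
So S = 4×5985/(1−0.66) = 70410 W m^-2.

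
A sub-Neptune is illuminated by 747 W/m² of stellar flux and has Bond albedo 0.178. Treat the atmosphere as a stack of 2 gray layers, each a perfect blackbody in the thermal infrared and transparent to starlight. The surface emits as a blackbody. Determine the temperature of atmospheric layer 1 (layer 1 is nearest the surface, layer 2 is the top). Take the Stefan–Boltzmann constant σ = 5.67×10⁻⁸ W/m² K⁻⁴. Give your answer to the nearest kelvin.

The effective emission temperature is T_e = [S(1−α)/(4σ)]^¼ = 228.1 K.
The net upward flux σT_e⁴ is constant between every pair of levels, so T_k⁴ = (N+1−k)T_e⁴.
T_1 = (2)^(1/4)·228.1 = 271.3 K.

271 kelvin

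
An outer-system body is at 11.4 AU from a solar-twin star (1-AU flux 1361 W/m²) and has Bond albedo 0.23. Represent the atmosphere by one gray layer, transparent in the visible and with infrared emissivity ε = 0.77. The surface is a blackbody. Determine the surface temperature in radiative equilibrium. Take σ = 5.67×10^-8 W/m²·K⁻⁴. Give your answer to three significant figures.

87.2 kelvin

By the inverse-square law, S = 1361/11.4² = 10.47 W/m².
At the top of the atmosphere, σT_e⁴ = S(1−α)/4 = 2.016 W/m², giving T_e = 77.22 K.
Surface balance with a leaky layer gives σT_s⁴ = σT_e⁴·2/(2−ε), so T_s = T_e·[2/(2−0.77)]^(1/4) = 87.20 K.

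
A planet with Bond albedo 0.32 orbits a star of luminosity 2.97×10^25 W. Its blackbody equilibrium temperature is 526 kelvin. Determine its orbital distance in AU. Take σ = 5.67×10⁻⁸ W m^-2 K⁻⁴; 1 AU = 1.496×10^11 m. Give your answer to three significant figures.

Required flux: S = 4σT⁴/(1−α) = 25530 W m^-2.
S = L/(4πd²) → d = √(L/4πS) = √(2.97×10^25/(4π·25530)) = 9.621×10^9 m = 0.06431 AU.

0.0643 AU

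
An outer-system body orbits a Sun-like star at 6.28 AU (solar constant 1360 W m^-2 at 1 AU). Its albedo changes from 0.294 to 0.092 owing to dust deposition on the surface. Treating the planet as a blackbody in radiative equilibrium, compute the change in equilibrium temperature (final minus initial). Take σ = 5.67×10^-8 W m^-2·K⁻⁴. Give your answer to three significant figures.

6.61 K

By the inverse-square law, S = 1360/6.28² = 34.48 W m^-2.
Before: T₁ = [34.48·0.706/(4σ)]^(1/4) = 101.8 K.
After:  T₂ = [34.48·0.908/(4σ)]^(1/4) = 108.4 K.
ΔT = T₂ − T₁ = 6.609 K.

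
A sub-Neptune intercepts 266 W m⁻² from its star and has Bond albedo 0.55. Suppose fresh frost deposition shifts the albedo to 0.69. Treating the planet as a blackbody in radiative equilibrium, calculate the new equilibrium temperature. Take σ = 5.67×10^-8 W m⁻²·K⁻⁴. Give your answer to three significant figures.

T₂ = [S(1−α₂)/(4σ)]^(1/4) = [266.0·0.31/(4σ)]^(1/4) = 138.1 K.

138 K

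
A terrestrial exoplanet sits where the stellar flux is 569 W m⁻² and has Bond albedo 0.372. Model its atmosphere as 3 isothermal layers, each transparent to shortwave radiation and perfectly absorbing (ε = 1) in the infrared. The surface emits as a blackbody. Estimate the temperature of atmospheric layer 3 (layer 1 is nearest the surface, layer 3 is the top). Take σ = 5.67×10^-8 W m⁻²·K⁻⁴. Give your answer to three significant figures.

OLR = S(1−α)/4 = 89.33 W m⁻²; the top layer radiates at T_e = 199.2 K.
Each opaque layer satisfies 2T_j⁴ = T_{j−1}⁴ + T_{j+1}⁴, giving T_k⁴ = (N+1−k)T_e⁴.
T_3 = (1)^(1/4)·199.2 = 199.2 K.

199 K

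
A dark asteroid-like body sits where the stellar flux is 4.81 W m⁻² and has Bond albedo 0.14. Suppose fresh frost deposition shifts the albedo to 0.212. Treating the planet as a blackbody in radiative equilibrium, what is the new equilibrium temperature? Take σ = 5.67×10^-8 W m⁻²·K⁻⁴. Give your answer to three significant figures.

New equilibrium: T₂ = [(1−0.212)·4.810/(4σ)]^(1/4) = 63.94 K.

63.9 K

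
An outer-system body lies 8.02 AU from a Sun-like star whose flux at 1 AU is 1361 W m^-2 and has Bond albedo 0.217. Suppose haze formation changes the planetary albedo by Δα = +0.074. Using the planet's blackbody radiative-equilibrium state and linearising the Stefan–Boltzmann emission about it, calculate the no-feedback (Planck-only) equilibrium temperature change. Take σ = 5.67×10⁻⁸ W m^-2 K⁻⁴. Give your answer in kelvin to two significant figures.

Flux at the orbit: S = 1361/(8.02)² = 21.16 W m^-2.
Reference equilibrium: T_e = [S(1−α)/(4σ)]^(1/4) = 92.45 K.
ΔF = −(S/4)Δα = −(21.16/4)×(+0.074) = -0.3915 W m^-2.
The Planck feedback parameter is 4σT_e³ = 0.1792 W m^-2/K.
ΔT₀ = ΔF/λ_P = -0.3915/0.1792 = -2.18 K.

-2.2 K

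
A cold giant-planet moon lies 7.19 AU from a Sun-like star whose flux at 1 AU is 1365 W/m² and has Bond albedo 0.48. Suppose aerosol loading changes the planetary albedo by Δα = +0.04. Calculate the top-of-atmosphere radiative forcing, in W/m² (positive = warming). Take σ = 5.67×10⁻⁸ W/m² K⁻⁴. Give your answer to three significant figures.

Flux at the orbit: S = 1365/(7.19)² = 26.40 W/m².
ΔF = −(S/4)Δα = −(26.40/4)×(+0.04) = -0.2640 W/m².

-0.264 W/m²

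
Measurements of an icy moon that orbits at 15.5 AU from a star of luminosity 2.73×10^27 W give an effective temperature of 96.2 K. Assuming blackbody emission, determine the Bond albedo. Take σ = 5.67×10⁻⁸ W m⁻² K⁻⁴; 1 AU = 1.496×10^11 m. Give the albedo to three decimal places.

0.519

Orbital distance: d = 15.5 AU = 2.319×10^12 m.
S = L/(4πd²) = 40.40 W m⁻².
Rearranging the radiative balance, α = 1 − 4σT⁴/S.
4σT⁴ = 4·5.67×10⁻⁸·(96.2)⁴ = 19.42 W m⁻².
1−α = 19.42/40.40 = 0.4807, so α = 0.5193.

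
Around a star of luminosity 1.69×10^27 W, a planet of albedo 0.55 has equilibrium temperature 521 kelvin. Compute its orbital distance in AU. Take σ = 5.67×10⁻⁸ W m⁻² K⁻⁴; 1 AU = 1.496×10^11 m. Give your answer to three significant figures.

Required flux: S = 4σT⁴/(1−α) = 37130 W m⁻².
From L = 4πd²S, d = √(1.69×10^27/(4π·37130)) = 6.018×10^10 m = 0.4023 AU.

0.402 AU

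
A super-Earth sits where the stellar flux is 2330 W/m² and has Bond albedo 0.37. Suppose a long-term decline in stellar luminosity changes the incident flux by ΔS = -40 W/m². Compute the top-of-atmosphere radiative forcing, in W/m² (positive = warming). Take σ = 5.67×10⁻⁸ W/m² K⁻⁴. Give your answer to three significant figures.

-6.30 W/m²

ΔF = Δ[S(1−α)]/4 = (1−0.37)·-40/4 = -6.300 W/m².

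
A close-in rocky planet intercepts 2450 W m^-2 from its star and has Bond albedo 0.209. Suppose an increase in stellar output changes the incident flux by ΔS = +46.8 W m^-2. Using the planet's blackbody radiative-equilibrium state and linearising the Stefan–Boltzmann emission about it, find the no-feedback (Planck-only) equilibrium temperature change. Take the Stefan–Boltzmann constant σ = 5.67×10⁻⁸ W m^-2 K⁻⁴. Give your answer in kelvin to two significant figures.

Unperturbed T_e = [2450·(1−0.209)/(4σ)]^¼ = 304.0 K.
TOA radiative forcing: ΔF = (1−α)ΔS/4 = 0.791·(+46.8)/4 = 9.255 W m^-2.
The Planck feedback parameter is 4σT_e³ = 6.374 W m^-2/K.
ΔT₀ = ΔF/λ_P = 9.255/6.374 = 1.45 K.

1.5 K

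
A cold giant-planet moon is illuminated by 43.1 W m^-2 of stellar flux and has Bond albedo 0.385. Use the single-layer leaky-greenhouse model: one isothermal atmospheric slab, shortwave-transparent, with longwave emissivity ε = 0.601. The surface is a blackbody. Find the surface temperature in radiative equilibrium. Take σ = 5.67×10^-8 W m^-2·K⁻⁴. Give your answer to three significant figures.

The planet radiates to space at T_e = [S(1−α)/(4σ)]^(1/4) = 104.0 K.
The surface balance (absorbed SW + ε·downward IR = σT_s⁴) with T_a⁴ = T_s⁴/2 reduces to T_s = T_e·[2/(2−ε)]^¼ = 113.7 K.

114 kelvin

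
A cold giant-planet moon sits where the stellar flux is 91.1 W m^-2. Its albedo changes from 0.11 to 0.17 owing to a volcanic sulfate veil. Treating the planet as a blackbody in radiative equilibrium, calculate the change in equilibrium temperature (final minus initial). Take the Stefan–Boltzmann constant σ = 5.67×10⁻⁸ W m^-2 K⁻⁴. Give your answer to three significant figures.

Initial: T₁ = [S(1−0.11)/(4σ)]^(1/4) = 137.5 K.
Final:   T₂ = [S(1−0.17)/(4σ)]^(1/4) = 135.1 K.
Change: 135.1 − 137.5 = -2.378 K.

-2.38 K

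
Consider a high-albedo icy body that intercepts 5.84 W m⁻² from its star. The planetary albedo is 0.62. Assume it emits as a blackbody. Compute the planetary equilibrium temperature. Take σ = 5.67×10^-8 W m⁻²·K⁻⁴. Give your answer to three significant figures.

55.9 kelvin

Absorbed flux (global mean): S(1−α)/4 = 5.840·0.38/4 = 0.5548 W m⁻².
In equilibrium σT⁴ equals this, so T = 55.93 K.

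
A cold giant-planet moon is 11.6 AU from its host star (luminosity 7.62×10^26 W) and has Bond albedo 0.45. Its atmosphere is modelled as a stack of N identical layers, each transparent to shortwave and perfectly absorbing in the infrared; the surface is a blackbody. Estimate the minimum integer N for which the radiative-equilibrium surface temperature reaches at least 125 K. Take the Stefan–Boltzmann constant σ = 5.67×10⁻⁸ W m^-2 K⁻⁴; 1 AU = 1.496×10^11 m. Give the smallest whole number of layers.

Orbital distance: d = 11.6 AU = 1.735×10^12 m.
Flux at the orbit: S = L/(4πd²) = 7.62×10^26/(4π·(1.74×10^12)²) = 20.14 W m^-2.
OLR = S(1−α)/4 = 2.769 W m^-2; the top layer radiates at T_e = 83.59 K.
Need (N+1)T_e⁴ ≥ T_s⁴, i.e. N+1 ≥ (125/83.59)⁴ = 5.000.
The minimum whole number is N = 4.

4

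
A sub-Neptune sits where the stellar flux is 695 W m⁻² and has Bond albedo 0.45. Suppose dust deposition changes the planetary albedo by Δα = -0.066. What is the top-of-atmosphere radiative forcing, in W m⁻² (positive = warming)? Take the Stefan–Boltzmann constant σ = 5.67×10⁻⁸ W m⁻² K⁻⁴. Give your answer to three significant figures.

11.5 W m⁻²

The change in absorbed flux is Δ[S(1−α)/4] = −SΔα/4 = 11.47 W m⁻².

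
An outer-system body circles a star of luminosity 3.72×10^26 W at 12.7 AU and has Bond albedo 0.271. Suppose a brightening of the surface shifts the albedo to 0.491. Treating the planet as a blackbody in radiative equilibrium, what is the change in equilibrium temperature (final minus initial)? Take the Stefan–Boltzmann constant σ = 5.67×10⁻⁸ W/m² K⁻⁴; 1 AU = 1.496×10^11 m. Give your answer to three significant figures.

d = 12.7 × 1.496×10^11 m = 1.900×10^12 m.
Spreading L over a sphere of radius d: S = 3.72×10^26/(4π·1.90×10^12²) = 8.201 W/m².
Initial: T₁ = [S(1−0.271)/(4σ)]^(1/4) = 71.65 K.
With α = 0.491, T₂ = 65.50 K.
Change: 65.50 − 71.65 = -6.154 K.

-6.15 K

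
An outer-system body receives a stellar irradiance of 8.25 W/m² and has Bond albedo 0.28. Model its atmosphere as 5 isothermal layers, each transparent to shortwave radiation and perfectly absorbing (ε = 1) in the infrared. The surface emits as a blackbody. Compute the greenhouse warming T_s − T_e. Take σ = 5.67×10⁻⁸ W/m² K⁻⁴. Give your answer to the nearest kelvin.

Top-of-atmosphere balance: σT_e⁴ = S(1−α)/4 = 1.485 W/m² → T_e = 71.54 K.
T_s = (N+1)^(1/4)·T_e = 112.0 K.
So the greenhouse effect raises the surface by 112.0 − 71.54 = 40.42 K.

40 K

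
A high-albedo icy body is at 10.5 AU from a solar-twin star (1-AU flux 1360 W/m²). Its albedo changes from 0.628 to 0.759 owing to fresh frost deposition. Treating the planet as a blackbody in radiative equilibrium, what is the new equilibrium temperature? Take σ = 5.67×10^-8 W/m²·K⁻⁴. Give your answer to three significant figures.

By the inverse-square law, S = 1360/10.5² = 12.34 W/m².
New equilibrium: T₂ = [(1−0.759)·12.34/(4σ)]^(1/4) = 60.17 K.

60.2 kelvin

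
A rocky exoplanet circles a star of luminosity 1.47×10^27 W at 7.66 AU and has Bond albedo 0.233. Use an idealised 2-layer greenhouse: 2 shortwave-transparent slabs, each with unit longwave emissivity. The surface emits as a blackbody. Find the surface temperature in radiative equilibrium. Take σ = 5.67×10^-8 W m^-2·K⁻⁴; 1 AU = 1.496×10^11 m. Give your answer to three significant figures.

Orbital distance: d = 7.66 AU = 1.146×10^12 m.
Spreading L over a sphere of radius d: S = 1.47×10^27/(4π·1.15×10^12²) = 89.08 W m^-2.
The effective emission temperature is T_e = [S(1−α)/(4σ)]^¼ = 131.7 K.
With N = 2 opaque layers, T_s = (N+1)^(1/4)·T_e = 3^(1/4)·131.7 = 173.4 K.

173 kelvin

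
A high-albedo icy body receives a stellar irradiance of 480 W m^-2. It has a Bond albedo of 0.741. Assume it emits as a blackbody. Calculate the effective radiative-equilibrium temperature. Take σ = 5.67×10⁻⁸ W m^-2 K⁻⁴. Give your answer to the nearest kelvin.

153 K

Absorbed flux (global mean): S(1−α)/4 = 480.0·0.259/4 = 31.08 W m^-2.
In equilibrium σT⁴ equals this, so T = 153.0 K.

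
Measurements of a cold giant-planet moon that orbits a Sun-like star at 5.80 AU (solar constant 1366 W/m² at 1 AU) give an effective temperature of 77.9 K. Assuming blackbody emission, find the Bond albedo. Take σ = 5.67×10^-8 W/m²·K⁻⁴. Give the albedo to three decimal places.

0.794

Irradiance scales as 1/d², so S = 1366 W/m² × (1/5.80)² = 40.61 W/m².
Energy balance: S(1−α)/4 = σT⁴, so 1−α = 4σT⁴/S.
4σT⁴ = 4·5.67×10⁻⁸·(77.9)⁴ = 8.352 W/m².
1−α = 8.352/40.61 = 0.2057, so α = 0.7943.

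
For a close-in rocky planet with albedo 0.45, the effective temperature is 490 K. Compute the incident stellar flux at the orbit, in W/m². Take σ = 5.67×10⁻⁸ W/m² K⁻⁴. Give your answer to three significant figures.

23800 W/m²

Invert the energy balance for S: S = 4σT⁴/(1−α).
The emitted flux is σT⁴ = 3269 W/m².
So S = 4×3269/(1−0.45) = 23770 W/m².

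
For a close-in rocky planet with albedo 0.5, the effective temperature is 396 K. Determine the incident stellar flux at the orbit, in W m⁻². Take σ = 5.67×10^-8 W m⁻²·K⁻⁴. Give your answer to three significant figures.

Invert the energy balance for S: S = 4σT⁴/(1−α).
σT⁴ = 5.67×10⁻⁸·(396)⁴ = 1394 W m⁻².
S = 4·1394/0.5 = 11150 W m⁻².

11200 W m⁻²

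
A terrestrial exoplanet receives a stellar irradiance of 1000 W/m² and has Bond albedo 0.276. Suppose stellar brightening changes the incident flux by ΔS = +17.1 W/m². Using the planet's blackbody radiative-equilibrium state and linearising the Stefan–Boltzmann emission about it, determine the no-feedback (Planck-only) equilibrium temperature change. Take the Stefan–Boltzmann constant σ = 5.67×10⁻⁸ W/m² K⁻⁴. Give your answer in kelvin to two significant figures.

1.0 K

Reference equilibrium: T_e = [S(1−α)/(4σ)]^(1/4) = 237.7 K.
Only a fraction (1−α) is absorbed and it's spread over 4πR², so ΔF = (1−α)ΔS/4 = 3.095 W/m².
Linearising σT⁴ gives d(σT⁴)/dT = 4σT_e³ = 3.046 W/m² per K.
Hence the no-feedback warming is ΔF/(4σT_e³) = 1.02 K.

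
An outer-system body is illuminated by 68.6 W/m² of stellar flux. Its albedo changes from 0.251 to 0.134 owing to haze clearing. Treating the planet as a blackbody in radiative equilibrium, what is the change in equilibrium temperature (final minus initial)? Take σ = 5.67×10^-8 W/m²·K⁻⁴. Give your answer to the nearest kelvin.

Initial: T₁ = [S(1−0.251)/(4σ)]^(1/4) = 122.7 K.
With α = 0.134, T₂ = 127.2 K.
ΔT = T₂ − T₁ = 4.534 K.

5 K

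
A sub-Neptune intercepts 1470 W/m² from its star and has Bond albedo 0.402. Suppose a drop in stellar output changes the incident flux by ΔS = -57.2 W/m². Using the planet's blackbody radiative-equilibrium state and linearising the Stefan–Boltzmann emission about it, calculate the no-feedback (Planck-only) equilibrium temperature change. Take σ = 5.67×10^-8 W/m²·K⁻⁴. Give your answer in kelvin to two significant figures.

-2.4 K

Unperturbed T_e = [1470·(1−0.402)/(4σ)]^¼ = 249.5 K.
ΔF = Δ[S(1−α)]/4 = (1−0.402)·-57.2/4 = -8.551 W/m².
Linearising σT⁴ gives d(σT⁴)/dT = 4σT_e³ = 3.523 W/m² per K.
Hence the no-feedback warming is ΔF/(4σT_e³) = -2.43 K.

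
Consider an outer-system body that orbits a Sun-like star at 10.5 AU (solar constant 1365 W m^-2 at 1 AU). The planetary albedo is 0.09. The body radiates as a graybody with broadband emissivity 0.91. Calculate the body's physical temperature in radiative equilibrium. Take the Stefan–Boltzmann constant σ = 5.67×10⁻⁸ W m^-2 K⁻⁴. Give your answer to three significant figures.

By the inverse-square law, S = 1365/10.5² = 12.38 W m^-2.
Averaging over the sphere, the absorbed flux is S(1−α)/4 = 2.817 W m^-2.
Equating to εσT⁴ with ε = 0.91: T = (2.817/0.91σ)^(1/4) = 85.96 K.

86.0 K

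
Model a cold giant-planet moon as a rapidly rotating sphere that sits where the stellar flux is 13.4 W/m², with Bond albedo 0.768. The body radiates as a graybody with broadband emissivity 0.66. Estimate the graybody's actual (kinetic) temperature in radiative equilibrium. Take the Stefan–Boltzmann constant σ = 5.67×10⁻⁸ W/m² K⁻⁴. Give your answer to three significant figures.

67.5 K

Averaging over the sphere, the absorbed flux is S(1−α)/4 = 0.7772 W/m².
Equating to εσT⁴ with ε = 0.66: T = (0.7772/0.66σ)^(1/4) = 67.51 K.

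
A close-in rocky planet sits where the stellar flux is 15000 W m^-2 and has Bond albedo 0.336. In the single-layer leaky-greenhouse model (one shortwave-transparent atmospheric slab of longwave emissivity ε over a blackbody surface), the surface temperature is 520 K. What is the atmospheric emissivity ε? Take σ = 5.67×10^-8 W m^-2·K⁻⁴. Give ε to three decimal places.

Effective temperature: T_e = [S(1−α)/(4σ)]^(1/4) = 457.8 K.
Inverting T_s⁴ = 2T_e⁴/(2−ε): (T_e/T_s)⁴ = 0.6006, so ε = 2(1 − 0.6006) = 0.7988.

0.799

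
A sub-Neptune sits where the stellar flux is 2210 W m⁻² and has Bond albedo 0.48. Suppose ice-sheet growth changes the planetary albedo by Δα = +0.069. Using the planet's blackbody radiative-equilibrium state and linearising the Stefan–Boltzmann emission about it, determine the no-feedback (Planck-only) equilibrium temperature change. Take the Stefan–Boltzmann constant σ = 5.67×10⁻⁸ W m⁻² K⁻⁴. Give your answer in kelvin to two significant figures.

Reference equilibrium: T_e = [S(1−α)/(4σ)]^(1/4) = 266.8 K.
The change in absorbed flux is Δ[S(1−α)/4] = −SΔα/4 = -38.12 W m⁻².
Planck response: λ_P = 4σT_e³ = 4·5.67×10⁻⁸·(266.8)³ = 4.307 W m⁻²/K.
So ΔT₀ = -38.12/4.307 = -8.85 K.

-8.9 K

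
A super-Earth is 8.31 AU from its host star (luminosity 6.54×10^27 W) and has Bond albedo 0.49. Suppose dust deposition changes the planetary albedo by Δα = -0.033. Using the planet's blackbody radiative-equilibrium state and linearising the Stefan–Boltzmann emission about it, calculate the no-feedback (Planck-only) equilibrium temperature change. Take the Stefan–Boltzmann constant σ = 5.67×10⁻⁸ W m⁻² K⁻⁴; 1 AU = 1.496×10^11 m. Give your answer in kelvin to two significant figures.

d = 8.31 × 1.496×10^11 m = 1.243×10^12 m.
S = L/(4πd²) = 336.7 W m⁻².
Unperturbed T_e = [336.7·(1−0.49)/(4σ)]^¼ = 165.9 K.
ΔF = −(S/4)Δα = −(336.7/4)×(-0.033) = 2.778 W m⁻².
The Planck feedback parameter is 4σT_e³ = 1.035 W m⁻²/K.
Hence the no-feedback warming is ΔF/(4σT_e³) = 2.68 K.

2.7 K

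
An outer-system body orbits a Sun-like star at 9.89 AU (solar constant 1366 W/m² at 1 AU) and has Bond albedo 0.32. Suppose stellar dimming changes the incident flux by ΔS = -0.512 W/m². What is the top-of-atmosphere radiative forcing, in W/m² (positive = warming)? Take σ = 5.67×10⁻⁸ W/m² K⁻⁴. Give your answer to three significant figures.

Irradiance scales as 1/d², so S = 1366 W/m² × (1/9.89)² = 13.97 W/m².
Only a fraction (1−α) is absorbed and it's spread over 4πR², so ΔF = (1−α)ΔS/4 = -0.08704 W/m².

-0.0870 W/m²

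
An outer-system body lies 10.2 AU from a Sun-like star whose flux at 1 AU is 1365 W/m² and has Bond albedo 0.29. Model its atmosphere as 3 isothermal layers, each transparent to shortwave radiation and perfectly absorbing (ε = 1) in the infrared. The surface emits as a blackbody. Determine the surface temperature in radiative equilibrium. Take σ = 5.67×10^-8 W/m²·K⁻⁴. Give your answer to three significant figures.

Irradiance scales as 1/d², so S = 1365 W/m² × (1/10.2)² = 13.12 W/m².
OLR = S(1−α)/4 = 2.329 W/m²; the top layer radiates at T_e = 80.05 K.
Layer-by-layer balance gives σT_s⁴ = (N+1)σT_e⁴, so T_s = 4^¼·80.05 = 113.2 K.

113 kelvin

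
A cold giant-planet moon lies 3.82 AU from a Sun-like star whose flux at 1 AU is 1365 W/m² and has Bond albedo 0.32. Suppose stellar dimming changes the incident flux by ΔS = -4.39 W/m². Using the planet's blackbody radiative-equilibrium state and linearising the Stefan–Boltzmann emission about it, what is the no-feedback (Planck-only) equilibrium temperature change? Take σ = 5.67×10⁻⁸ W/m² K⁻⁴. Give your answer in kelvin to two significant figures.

-1.5 K

Irradiance scales as 1/d², so S = 1365 W/m² × (1/3.82)² = 93.54 W/m².
Reference equilibrium: T_e = [S(1−α)/(4σ)]^(1/4) = 129.4 K.
Only a fraction (1−α) is absorbed and it's spread over 4πR², so ΔF = (1−α)ΔS/4 = -0.7463 W/m².
The Planck feedback parameter is 4σT_e³ = 0.4915 W/m²/K.
Hence the no-feedback warming is ΔF/(4σT_e³) = -1.52 K.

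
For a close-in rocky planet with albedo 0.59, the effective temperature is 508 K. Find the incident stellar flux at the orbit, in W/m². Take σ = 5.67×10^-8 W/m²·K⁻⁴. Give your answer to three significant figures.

36800 W/m²

From S(1−α)/4 = σT⁴: S = 4σT⁴/(1−α).
σT⁴ = 5.67×10⁻⁸·(508)⁴ = 3776 W/m².
S = 4·3776/0.41 = 36840 W/m².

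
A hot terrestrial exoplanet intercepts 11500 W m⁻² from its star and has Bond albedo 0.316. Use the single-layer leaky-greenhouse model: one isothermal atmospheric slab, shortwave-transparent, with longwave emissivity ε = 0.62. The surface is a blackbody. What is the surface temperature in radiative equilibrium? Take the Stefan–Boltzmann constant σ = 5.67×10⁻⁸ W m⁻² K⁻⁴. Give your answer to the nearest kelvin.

473 K

Effective emission temperature (TOA balance): σT_e⁴ = S(1−α)/4 = 1966 W m⁻² → T_e = 431.5 K.
For a single slab of emissivity ε, T_s⁴ = 2T_e⁴/(2−ε); thus T_s = 431.5·(1.449)^(1/4) = 473.5 K.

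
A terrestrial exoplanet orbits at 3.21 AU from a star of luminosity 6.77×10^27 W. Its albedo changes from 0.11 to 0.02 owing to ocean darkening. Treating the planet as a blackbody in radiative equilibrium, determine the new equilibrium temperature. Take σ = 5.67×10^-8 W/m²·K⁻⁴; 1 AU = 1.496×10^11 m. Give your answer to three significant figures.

317 K

d = 3.21 × 1.496×10^11 m = 4.802×10^11 m.
Spreading L over a sphere of radius d: S = 6.77×10^27/(4π·4.80×10^11²) = 2336 W/m².
T₂ = [S(1−α₂)/(4σ)]^(1/4) = [2336·0.98/(4σ)]^(1/4) = 317.0 K.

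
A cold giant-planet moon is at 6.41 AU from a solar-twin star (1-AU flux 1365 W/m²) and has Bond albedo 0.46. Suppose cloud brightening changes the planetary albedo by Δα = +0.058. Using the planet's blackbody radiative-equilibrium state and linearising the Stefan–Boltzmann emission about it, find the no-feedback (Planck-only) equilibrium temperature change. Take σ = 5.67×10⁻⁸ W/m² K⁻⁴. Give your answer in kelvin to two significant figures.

Flux at the orbit: S = 1365/(6.41)² = 33.22 W/m².
The baseline emission temperature is T_e = 94.31 K.
TOA radiative forcing: ΔF = −S·Δα/4 = −33.22·(+0.058)/4 = -0.4817 W/m².
Planck response: λ_P = 4σT_e³ = 4·5.67×10⁻⁸·(94.31)³ = 0.1902 W/m²/K.
ΔT₀ = ΔF/λ_P = -0.4817/0.1902 = -2.53 K.

-2.5 kelvin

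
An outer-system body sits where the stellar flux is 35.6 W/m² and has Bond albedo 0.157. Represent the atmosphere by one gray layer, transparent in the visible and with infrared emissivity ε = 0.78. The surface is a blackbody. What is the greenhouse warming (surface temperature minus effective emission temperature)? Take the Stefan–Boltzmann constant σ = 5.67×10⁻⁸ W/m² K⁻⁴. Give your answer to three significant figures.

14.1 K

At the top of the atmosphere, σT_e⁴ = S(1−α)/4 = 7.503 W/m², giving T_e = 107.3 K.
Surface balance with a leaky layer gives σT_s⁴ = σT_e⁴·2/(2−ε), so T_s = T_e·[2/(2−0.78)]^(1/4) = 121.4 K.
Greenhouse warming: T_s − T_e = 14.11 K.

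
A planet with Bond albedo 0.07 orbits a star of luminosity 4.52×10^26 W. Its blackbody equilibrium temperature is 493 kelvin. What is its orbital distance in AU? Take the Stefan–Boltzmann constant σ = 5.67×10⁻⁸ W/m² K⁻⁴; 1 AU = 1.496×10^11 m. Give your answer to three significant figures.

0.334 AU

Required flux: S = 4σT⁴/(1−α) = 14410 W/m².
From L = 4πd²S, d = √(4.52×10^26/(4π·14410)) = 4.997×10^10 m = 0.3340 AU.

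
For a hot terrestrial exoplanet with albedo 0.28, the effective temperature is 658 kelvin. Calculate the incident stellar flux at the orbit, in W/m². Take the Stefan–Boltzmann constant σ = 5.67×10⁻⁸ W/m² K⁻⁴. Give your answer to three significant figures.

59000 W/m²

Invert the energy balance for S: S = 4σT⁴/(1−α).
The emitted flux is σT⁴ = 10630 W/m².
S = 4·10630/0.72 = 59050 W/m².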